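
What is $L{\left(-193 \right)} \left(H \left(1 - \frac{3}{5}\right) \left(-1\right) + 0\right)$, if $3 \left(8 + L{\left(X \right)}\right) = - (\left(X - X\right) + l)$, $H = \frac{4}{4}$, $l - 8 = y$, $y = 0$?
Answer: $\frac{64}{15} \approx 4.2667$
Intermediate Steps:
$l = 8$ ($l = 8 + 0 = 8$)
$H = 1$ ($H = 4 \cdot \frac{1}{4} = 1$)
$L{\left(X \right)} = - \frac{32}{3}$ ($L{\left(X \right)} = -8 + \frac{\left(-1\right) \left(\left(X - X\right) + 8\right)}{3} = -8 + \frac{\left(-1\right) \left(0 + 8\right)}{3} = -8 + \frac{\left(-1\right) 8}{3} = -8 + \frac{1}{3} \left(-8\right) = -8 - \frac{8}{3} = - \frac{32}{3}$)
$L{\left(-193 \right)} \left(H \left(1 - \frac{3}{5}\right) \left(-1\right) + 0\right) = - \frac{32 \left(1 \left(1 - \frac{3}{5}\right) \left(-1\right) + 0\right)}{3} = - \frac{32 \left(1 \cdot \frac{2}{5} \left(-1\right) + 0\right)}{3} = - \frac{32 \left(1 \left(- \frac{2}{5}\right) + 0\right)}{3} = - \frac{32 \left(- \frac{2}{5} + 0\right)}{3} = \left(- \frac{32}{3}\right) \left(- \frac{2}{5}\right) = \frac{64}{15}$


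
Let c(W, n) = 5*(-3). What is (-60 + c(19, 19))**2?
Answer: 5625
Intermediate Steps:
c(W, n) = -15
(-60 + c(19, 19))**2 = (-60 - 15)**2 = (-75)**2 = 5625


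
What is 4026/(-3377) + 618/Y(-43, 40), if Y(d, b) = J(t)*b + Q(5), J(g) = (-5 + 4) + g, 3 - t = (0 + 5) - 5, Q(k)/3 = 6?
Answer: 76929/15043 ≈ 5.1139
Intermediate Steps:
Q(k) = 18 (Q(k) = 3*6 = 18)
t = 3 (t = 3 - ((0 + 5) - 5) = 3 - (5 - 5) = 3 - 1*0 = 3 + 0 = 3)
J(g) = -1 + g
Y(d, b) = 18 + 2*b (Y(d, b) = (-1 + 3)*b + 18 = 2*b + 18 = 18 + 2*b)
4026/(-3377) + 618/Y(-43, 40) = 4026/(-3377) + 618/(18 + 2*40) = 4026*(-1/3377) + 618/(18 + 80) = -366/307 + 618/98 = -366/307 + 618*(1/98) = -366/307 + 309/49 = 76929/15043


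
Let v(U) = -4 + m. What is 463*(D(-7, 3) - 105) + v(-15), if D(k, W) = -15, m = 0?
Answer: -55564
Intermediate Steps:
v(U) = -4 (v(U) = -4 + 0 = -4)
463*(D(-7, 3) - 105) + v(-15) = 463*(-15 - 105) - 4 = 463*(-120) - 4 = -55560 - 4 = -55564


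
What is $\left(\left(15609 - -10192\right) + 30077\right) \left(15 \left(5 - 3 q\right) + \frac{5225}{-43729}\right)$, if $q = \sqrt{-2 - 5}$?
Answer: $\frac{182969717100}{43729} - 2514510 i \sqrt{7} \approx 4.1842 \cdot 10^{6} - 6.6528 \cdot 10^{6} i$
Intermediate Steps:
$q = i \sqrt{7}$ ($q = \sqrt{-7} = i \sqrt{7} \approx 2.6458 i$)
$\left(\left(15609 - -10192\right) + 30077\right) \left(15 \left(5 - 3 q\right) + \frac{5225}{-43729}\right) = \left(\left(15609 - -10192\right) + 30077\right) \left(15 \left(5 - 3 i \sqrt{7}\right) + \frac{5225}{-43729}\right) = \left(\left(15609 + 10192\right) + 30077\right) \left(15 \left(5 - 3 i \sqrt{7}\right) + 5225 \left(- \frac{1}{43729}\right)\right) = \left(25801 + 30077\right) \left(\left(75 - 45 i \sqrt{7}\right) - \frac{5225}{43729}\right) = 55878 \left(\frac{3274450}{43729} - 45 i \sqrt{7}\right) = \frac{182969717100}{43729} - 2514510 i \sqrt{7}$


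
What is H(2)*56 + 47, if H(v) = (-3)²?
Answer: 551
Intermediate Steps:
H(v) = 9
H(2)*56 + 47 = 9*56 + 47 = 504 + 47 = 551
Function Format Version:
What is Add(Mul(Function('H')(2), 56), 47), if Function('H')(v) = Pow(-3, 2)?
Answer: 551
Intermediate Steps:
Function('H')(v) = 9
Add(Mul(Function('H')(2), 56), 47) = Add(Mul(9, 56), 47) = Add(504, 47) = 551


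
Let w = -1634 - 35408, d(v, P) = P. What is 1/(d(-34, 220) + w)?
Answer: -1/36822 ≈ -2.7158e-5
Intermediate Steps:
w = -37042
1/(d(-34, 220) + w) = 1/(220 - 37042) = 1/(-36822) = -1/36822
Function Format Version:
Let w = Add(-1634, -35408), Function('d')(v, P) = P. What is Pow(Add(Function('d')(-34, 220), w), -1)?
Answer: Rational(-1, 36822) ≈ -2.7158e-5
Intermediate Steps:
w = -37042
Pow(Add(Function('d')(-34, 220), w), -1) = Pow(Add(220, -37042), -1) = Pow(-36822, -1) = Rational(-1, 36822)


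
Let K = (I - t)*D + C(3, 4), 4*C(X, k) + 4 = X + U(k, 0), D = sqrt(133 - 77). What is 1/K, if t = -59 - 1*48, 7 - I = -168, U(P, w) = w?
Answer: 4/71253503 + 9024*sqrt(14)/71253503 ≈ 0.00047392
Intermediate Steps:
D = 2*sqrt(14) (D = sqrt(56) = 2*sqrt(14) ≈ 7.4833)
I = 175 (I = 7 - 1*(-168) = 7 + 168 = 175)
t = -107 (t = -59 - 48 = -107)
C(X, k) = -1 + X/4 (C(X, k) = -1 + (X + 0)/4 = -1 + X/4)
K = -1/4 + 564*sqrt(14) (K = (175 - 1*(-107))*(2*sqrt(14)) + (-1 + (1/4)*3) = (175 + 107)*(2*sqrt(14)) + (-1 + 3/4) = 282*(2*sqrt(14)) - 1/4 = 564*sqrt(14) - 1/4 = -1/4 + 564*sqrt(14) ≈ 2110.0)
1/K = 1/(-1/4 + 564*sqrt(14))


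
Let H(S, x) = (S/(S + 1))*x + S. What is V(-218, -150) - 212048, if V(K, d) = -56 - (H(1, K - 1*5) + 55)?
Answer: -424097/2 ≈ -2.1205e+5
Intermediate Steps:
H(S, x) = S + S*x/(1 + S) (H(S, x) = (S/(1 + S))*x + S = S*x/(1 + S) + S = S + S*x/(1 + S))
V(K, d) = -219/2 - K/2 (V(K, d) = -56 - (1*(1 + 1 + (K - 1*5))/(1 + 1) + 55) = -56 - (1*(1 + 1 + (K - 5))/2 + 55) = -56 - (1*(½)*(1 + 1 + (-5 + K)) + 55) = -56 - (1*(½)*(-3 + K) + 55) = -56 - ((-3/2 + K/2) + 55) = -56 - (107/2 + K/2) = -56 + (-107/2 - K/2) = -219/2 - K/2)
V(-218, -150) - 212048 = (-219/2 - ½*(-218)) - 212048 = (-219/2 + 109) - 212048 = -½ - 212048 = -424097/2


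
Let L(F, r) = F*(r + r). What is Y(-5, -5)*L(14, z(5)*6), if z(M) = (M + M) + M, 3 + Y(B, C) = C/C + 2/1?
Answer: 0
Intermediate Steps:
Y(B, C) = 0 (Y(B, C) = -3 + (C/C + 2/1) = -3 + (1 + 2*1) = -3 + (1 + 2) = -3 + 3 = 0)
z(M) = 3*M (z(M) = 2*M + M = 3*M)
L(F, r) = 2*F*r (L(F, r) = F*(2*r) = 2*F*r)
Y(-5, -5)*L(14, z(5)*6) = 0*(2*14*((3*5)*6)) = 0*(2*14*(15*6)) = 0*(2*14*90) = 0*2520 = 0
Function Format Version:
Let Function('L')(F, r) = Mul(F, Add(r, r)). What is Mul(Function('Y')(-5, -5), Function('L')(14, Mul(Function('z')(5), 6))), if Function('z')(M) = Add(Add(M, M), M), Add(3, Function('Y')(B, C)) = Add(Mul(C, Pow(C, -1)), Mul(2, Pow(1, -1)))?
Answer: 0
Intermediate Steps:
Function('Y')(B, C) = 0 (Function('Y')(B, C) = Add(-3, Add(Mul(C, Pow(C, -1)), Mul(2, Pow(1, -1)))) = Add(-3, Add(1, Mul(2, 1))) = Add(-3, Add(1, 2)) = Add(-3, 3) = 0)
Function('z')(M) = Mul(3, M) (Function('z')(M) = Add(Mul(2, M), M) = Mul(3, M))
Function('L')(F, r) = Mul(2, F, r) (Function('L')(F, r) = Mul(F, Mul(2, r)) = Mul(2, F, r))
Mul(Function('Y')(-5, -5), Function('L')(14, Mul(Function('z')(5), 6))) = Mul(0, Mul(2, 14, Mul(Mul(3, 5), 6))) = Mul(0, Mul(2, 14, Mul(15, 6))) = Mul(0, Mul(2, 14, 90)) = Mul(0, 2520) = 0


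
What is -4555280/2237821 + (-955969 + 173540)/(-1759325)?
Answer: -6263281938791/3937054430825 ≈ -1.5909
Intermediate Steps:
-4555280/2237821 + (-955969 + 173540)/(-1759325) = -4555280*1/2237821 - 782429*(-1/1759325) = -4555280/2237821 + 782429/1759325 = -6263281938791/3937054430825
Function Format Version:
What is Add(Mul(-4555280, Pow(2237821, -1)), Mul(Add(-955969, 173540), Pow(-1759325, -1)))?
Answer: Rational(-6263281938791, 3937054430825) ≈ -1.5909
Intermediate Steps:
Add(Mul(-4555280, Pow(2237821, -1)), Mul(Add(-955969, 173540), Pow(-1759325, -1))) = Add(Mul(-4555280, Rational(1, 2237821)), Mul(-782429, Rational(-1, 1759325))) = Add(Rational(-4555280, 2237821), Rational(782429, 1759325)) = Rational(-6263281938791, 3937054430825)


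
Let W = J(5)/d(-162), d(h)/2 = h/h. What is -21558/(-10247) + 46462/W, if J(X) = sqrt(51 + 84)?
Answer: 21558/10247 + 92924*sqrt(15)/45 ≈ 7999.7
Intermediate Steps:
J(X) = 3*sqrt(15) (J(X) = sqrt(135) = 3*sqrt(15))
d(h) = 2 (d(h) = 2*(h/h) = 2*1 = 2)
W = 3*sqrt(15)/2 (W = (3*sqrt(15))/2 = (3*sqrt(15))*(1/2) = 3*sqrt(15)/2 ≈ 5.8095)
-21558/(-10247) + 46462/W = -21558/(-10247) + 46462/((3*sqrt(15)/2)) = -21558*(-1/10247) + 46462*(2*sqrt(15)/45) = 21558/10247 + 92924*sqrt(15)/45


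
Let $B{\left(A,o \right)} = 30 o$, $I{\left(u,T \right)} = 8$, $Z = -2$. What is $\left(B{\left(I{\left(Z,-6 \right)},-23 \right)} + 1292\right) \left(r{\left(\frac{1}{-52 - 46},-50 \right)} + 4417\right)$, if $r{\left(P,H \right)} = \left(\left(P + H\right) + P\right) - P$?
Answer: $\frac{18402495}{7} \approx 2.6289 \cdot 10^{6}$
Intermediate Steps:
$r{\left(P,H \right)} = H + P$ ($r{\left(P,H \right)} = \left(\left(H + P\right) + P\right) - P = \left(H + 2 P\right) - P = H + P$)
$\left(B{\left(I{\left(Z,-6 \right)},-23 \right)} + 1292\right) \left(r{\left(\frac{1}{-52 - 46},-50 \right)} + 4417\right) = \left(30 \left(-23\right) + 1292\right) \left(\left(-50 + \frac{1}{-52 - 46}\right) + 4417\right) = \left(-690 + 1292\right) \left(\left(-50 + \frac{1}{-98}\right) + 4417\right) = 602 \left(\left(-50 - \frac{1}{98}\right) + 4417\right) = 602 \left(- \frac{4901}{98} + 4417\right) = 602 \cdot \frac{427965}{98} = \frac{18402495}{7}$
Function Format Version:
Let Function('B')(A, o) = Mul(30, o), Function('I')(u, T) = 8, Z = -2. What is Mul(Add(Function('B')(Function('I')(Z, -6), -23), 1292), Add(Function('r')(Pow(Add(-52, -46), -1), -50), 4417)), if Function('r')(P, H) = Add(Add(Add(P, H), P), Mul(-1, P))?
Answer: Rational(18402495, 7) ≈ 2.6289e+6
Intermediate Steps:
Function('r')(P, H) = Add(H, P) (Function('r')(P, H) = Add(Add(Add(H, P), P), Mul(-1, P)) = Add(Add(H, Mul(2, P)), Mul(-1, P)) = Add(H, P))
Mul(Add(Function('B')(Function('I')(Z, -6), -23), 1292), Add(Function('r')(Pow(Add(-52, -46), -1), -50), 4417)) = Mul(Add(Mul(30, -23), 1292), Add(Add(-50, Pow(Add(-52, -46), -1)), 4417)) = Mul(Add(-690, 1292), Add(Add(-50, Pow(-98, -1)), 4417)) = Mul(602, Add(Add(-50, Rational(-1, 98)), 4417)) = Mul(602, Add(Rational(-4901, 98), 4417)) = Mul(602, Rational(427965, 98)) = Rational(18402495, 7)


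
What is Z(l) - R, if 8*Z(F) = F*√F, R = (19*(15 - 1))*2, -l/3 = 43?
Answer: -532 - 129*I*√129/8 ≈ -532.0 - 183.14*I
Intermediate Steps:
l = -129 (l = -3*43 = -129)
R = 532 (R = (19*14)*2 = 266*2 = 532)
Z(F) = F^(3/2)/8 (Z(F) = (F*√F)/8 = F^(3/2)/8)
Z(l) - R = (-129)^(3/2)/8 - 1*532 = (-129*I*√129)/8 - 532 = -129*I*√129/8 - 532 = -532 - 129*I*√129/8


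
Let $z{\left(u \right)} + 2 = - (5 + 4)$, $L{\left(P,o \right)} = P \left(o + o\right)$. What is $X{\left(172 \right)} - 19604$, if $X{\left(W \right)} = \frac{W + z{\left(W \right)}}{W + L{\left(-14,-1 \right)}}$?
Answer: $- \frac{3920639}{200} \approx -19603.0$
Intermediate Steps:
$L{\left(P,o \right)} = 2 P o$ ($L{\left(P,o \right)} = P 2 o = 2 P o$)
$z{\left(u \right)} = -11$ ($z{\left(u \right)} = -2 - \left(5 + 4\right) = -2 - 9 = -11$)
$X{\left(W \right)} = \frac{-11 + W}{28 + W}$ ($X{\left(W \right)} = \frac{W - 11}{W + 2 \left(-14\right) \left(-1\right)} = \frac{-11 + W}{W + 28} = \frac{-11 + W}{28 + W}$)
$X{\left(172 \right)} - 19604 = \frac{-11 + 172}{28 + 172} - 19604 = \frac{1}{200} \cdot 161 - 19604 = \frac{161}{200} - 19604 = - \frac{3920639}{200}$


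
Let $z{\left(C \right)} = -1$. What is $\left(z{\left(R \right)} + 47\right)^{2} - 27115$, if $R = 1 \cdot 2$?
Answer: $-24999$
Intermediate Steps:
$R = 2$
$\left(z{\left(R \right)} + 47\right)^{2} - 27115 = \left(-1 + 47\right)^{2} - 27115 = 46^{2} - 27115 = 2116 - 27115 = -24999$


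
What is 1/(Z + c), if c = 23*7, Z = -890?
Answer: -1/729 ≈ -0.0013717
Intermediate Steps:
c = 161
1/(Z + c) = 1/(-890 + 161) = 1/(-729) = -1/729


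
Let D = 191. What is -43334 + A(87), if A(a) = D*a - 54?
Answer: -26771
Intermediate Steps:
A(a) = -54 + 191*a (A(a) = 191*a - 54 = -54 + 191*a)
-43334 + A(87) = -43334 + (-54 + 191*87) = -43334 + (-54 + 16617) = -43334 + 16563 = -26771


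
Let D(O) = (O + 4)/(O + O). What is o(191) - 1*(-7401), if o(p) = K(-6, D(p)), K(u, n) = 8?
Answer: 7409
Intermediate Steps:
D(O) = (4 + O)/(2*O) (D(O) = (4 + O)/((2*O)) = (4 + O)*(1/(2*O)) = (4 + O)/(2*O))
o(p) = 8
o(191) - 1*(-7401) = 8 - 1*(-7401) = 8 + 7401 = 7409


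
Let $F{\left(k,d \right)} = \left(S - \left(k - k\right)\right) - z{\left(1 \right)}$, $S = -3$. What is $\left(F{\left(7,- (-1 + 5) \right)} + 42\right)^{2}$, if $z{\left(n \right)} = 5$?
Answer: $1156$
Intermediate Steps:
$F{\left(k,d \right)} = -8$ ($F{\left(k,d \right)} = \left(-3 - \left(k - k\right)\right) - 5 = \left(-3 - 0\right) - 5 = \left(-3 + 0\right) - 5 = -3 - 5 = -8$)
$\left(F{\left(7,- (-1 + 5) \right)} + 42\right)^{2} = \left(-8 + 42\right)^{2} = 34^{2} = 1156$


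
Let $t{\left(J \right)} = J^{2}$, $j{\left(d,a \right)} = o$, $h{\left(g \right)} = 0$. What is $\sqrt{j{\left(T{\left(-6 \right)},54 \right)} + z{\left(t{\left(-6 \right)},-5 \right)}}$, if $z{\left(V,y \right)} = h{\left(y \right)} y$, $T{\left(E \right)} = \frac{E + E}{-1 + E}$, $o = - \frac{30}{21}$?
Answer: $\frac{i \sqrt{70}}{7} \approx 1.1952 i$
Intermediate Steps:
$o = - \frac{10}{7}$ ($o = \left(-30\right) \frac{1}{21} = - \frac{10}{7} \approx -1.4286$)
$T{\left(E \right)} = \frac{2 E}{-1 + E}$
$j{\left(d,a \right)} = - \frac{10}{7}$
$z{\left(V,y \right)} = 0$ ($z{\left(V,y \right)} = 0 y = 0$)
$\sqrt{j{\left(T{\left(-6 \right)},54 \right)} + z{\left(t{\left(-6 \right)},-5 \right)}} = \sqrt{- \frac{10}{7} + 0} = \sqrt{- \frac{10}{7}} = \frac{i \sqrt{70}}{7}$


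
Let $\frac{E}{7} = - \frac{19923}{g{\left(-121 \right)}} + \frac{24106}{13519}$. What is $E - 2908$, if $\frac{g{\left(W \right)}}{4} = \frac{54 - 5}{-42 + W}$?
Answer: $\frac{42806216751}{378532} \approx 1.1308 \cdot 10^{5}$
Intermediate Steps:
$g{\left(W \right)} = \frac{196}{-42 + W}$ ($g{\left(W \right)} = 4 \frac{54 - 5}{-42 + W} = 4 \frac{49}{-42 + W} = \frac{196}{-42 + W}$)
$E = \frac{43906987807}{378532}$ ($E = 7 \left(- \frac{19923}{196 \frac{1}{-42 - 121}} + \frac{24106}{13519}\right) = 7 \left(- \frac{19923}{196 \frac{1}{-163}} + 24106 \cdot \frac{1}{13519}\right) = 7 \left(- \frac{19923}{196 \left(- \frac{1}{163}\right)} + \frac{24106}{13519}\right) = 7 \left(- \frac{19923}{- \frac{196}{163}} + \frac{24106}{13519}\right) = 7 \left(\left(-19923\right) \left(- \frac{163}{196}\right) + \frac{24106}{13519}\right) = 7 \left(\frac{3247449}{196} + \frac{24106}{13519}\right) = 7 \cdot \frac{43906987807}{2649724} = \frac{43906987807}{378532} \approx 1.1599 \cdot 10^{5}$)
$E - 2908 = \frac{43906987807}{378532} - 2908 = \frac{42806216751}{378532}$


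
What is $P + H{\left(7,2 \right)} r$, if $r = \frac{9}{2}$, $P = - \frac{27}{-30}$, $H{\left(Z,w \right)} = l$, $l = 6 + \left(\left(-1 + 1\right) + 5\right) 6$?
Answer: $\frac{1629}{10} \approx 162.9$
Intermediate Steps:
$l = 36$ ($l = 6 + \left(0 + 5\right) 6 = 6 + 5 \cdot 6 = 6 + 30 = 36$)
$H{\left(Z,w \right)} = 36$
$P = \frac{9}{10}$ ($P = \left(-27\right) \left(- \frac{1}{30}\right) = \frac{9}{10} \approx 0.9$)
$r = \frac{9}{2}$ ($r = 9 \cdot \frac{1}{2} = \frac{9}{2} \approx 4.5$)
$P + H{\left(7,2 \right)} r = \frac{9}{10} + 36 \cdot \frac{9}{2} = \frac{9}{10} + 162 = \frac{1629}{10}$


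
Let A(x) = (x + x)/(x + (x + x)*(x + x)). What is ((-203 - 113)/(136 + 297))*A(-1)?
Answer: 632/1299 ≈ 0.48653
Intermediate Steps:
A(x) = 2*x/(x + 4*x²) (A(x) = (2*x)/(x + (2*x)*(2*x)) = (2*x)/(x + 4*x²) = 2*x/(x + 4*x²))
((-203 - 113)/(136 + 297))*A(-1) = ((-203 - 113)/(136 + 297))*(2/(1 + 4*(-1))) = (-316/433)*(2/(1 - 4)) = (-316*1/433)*(2/(-3)) = -632*(-1)/(433*3) = -316/433*(-⅔) = 632/1299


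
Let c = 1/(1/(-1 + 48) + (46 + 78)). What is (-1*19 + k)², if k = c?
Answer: 12255375616/33977241 ≈ 360.69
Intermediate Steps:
c = 47/5829 (c = 1/(1/47 + 124) = 1/(5829/47) = 47/5829 ≈ 0.0080631)
k = 47/5829 ≈ 0.0080631
(-1*19 + k)² = (-1*19 + 47/5829)² = (-19 + 47/5829)² = (-110704/5829)² = 12255375616/33977241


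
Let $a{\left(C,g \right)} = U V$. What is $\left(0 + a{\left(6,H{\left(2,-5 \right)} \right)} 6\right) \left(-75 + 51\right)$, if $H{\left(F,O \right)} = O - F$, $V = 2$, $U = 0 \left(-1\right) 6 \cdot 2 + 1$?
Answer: $-288$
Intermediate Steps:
$U = 1$ ($U = 0 \cdot 6 \cdot 2 + 1 = 0 \cdot 2 + 1 = 0 + 1 = 1$)
$a{\left(C,g \right)} = 2$ ($a{\left(C,g \right)} = 1 \cdot 2 = 2$)
$\left(0 + a{\left(6,H{\left(2,-5 \right)} \right)} 6\right) \left(-75 + 51\right) = \left(0 + 2 \cdot 6\right) \left(-75 + 51\right) = \left(0 + 12\right) \left(-24\right) = 12 \left(-24\right) = -288$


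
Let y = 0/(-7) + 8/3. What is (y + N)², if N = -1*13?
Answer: 961/9 ≈ 106.78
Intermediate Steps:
N = -13
y = 8/3 (y = 0*(-⅐) + 8*(⅓) = 0 + 8/3 = 8/3 ≈ 2.6667)
(y + N)² = (8/3 - 13)² = (-31/3)² = 961/9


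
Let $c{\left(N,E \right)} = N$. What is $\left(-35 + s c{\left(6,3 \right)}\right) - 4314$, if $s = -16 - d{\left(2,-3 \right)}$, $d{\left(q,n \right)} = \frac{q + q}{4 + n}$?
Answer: $-4469$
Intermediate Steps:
$d{\left(q,n \right)} = \frac{2 q}{4 + n}$
$s = -20$ ($s = -16 - 2 \cdot 2 \frac{1}{4 - 3} = -16 - 2 \cdot 2 \cdot 1^{-1} = -16 - 2 \cdot 2 \cdot 1 = -16 - 4 = -20$)
$\left(-35 + s c{\left(6,3 \right)}\right) - 4314 = \left(-35 - 120\right) - 4314 = -155 - 4314 = -4469$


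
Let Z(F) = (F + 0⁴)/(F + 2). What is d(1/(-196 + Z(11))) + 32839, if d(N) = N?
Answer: 83312530/2537 ≈ 32839.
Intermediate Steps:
Z(F) = F/(2 + F) (Z(F) = (F + 0)/(2 + F) = F/(2 + F))
d(1/(-196 + Z(11))) + 32839 = 1/(-196 + 11/(2 + 11)) + 32839 = 1/(-196 + 11/13) + 32839 = 1/(-2537/13) + 32839 = -13/2537 + 32839 = 83312530/2537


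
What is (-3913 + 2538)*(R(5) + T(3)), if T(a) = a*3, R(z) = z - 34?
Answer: 27500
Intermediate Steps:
R(z) = -34 + z
T(a) = 3*a
(-3913 + 2538)*(R(5) + T(3)) = (-3913 + 2538)*((-34 + 5) + 3*3) = -1375*(-29 + 9) = -1375*(-20) = 27500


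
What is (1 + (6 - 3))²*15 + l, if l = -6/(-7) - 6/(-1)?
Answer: 1728/7 ≈ 246.86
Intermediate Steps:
l = 48/7 (l = -6*(-⅐) - 6*(-1) = 6/7 + 6 = 48/7 ≈ 6.8571)
(1 + (6 - 3))²*15 + l = (1 + (6 - 3))²*15 + 48/7 = (1 + 3)²*15 + 48/7 = 4²*15 + 48/7 = 16*15 + 48/7 = 240 + 48/7 = 1728/7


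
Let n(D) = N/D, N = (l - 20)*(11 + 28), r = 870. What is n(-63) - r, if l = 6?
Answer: -2584/3 ≈ -861.33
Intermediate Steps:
N = -546 (N = (6 - 20)*(11 + 28) = -14*39 = -546)
n(D) = -546/D
n(-63) - r = -546/(-63) - 1*870 = -546*(-1/63) - 870 = 26/3 - 870 = -2584/3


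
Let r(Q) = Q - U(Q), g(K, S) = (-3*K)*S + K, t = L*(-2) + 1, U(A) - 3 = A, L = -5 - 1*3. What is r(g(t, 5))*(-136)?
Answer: 408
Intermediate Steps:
L = -8 (L = -5 - 3 = -8)
U(A) = 3 + A
t = 17 (t = -8*(-2) + 1 = 16 + 1 = 17)
g(K, S) = K - 3*K*S (g(K, S) = -3*K*S + K = K - 3*K*S)
r(Q) = -3 (r(Q) = Q - (3 + Q) = Q + (-3 - Q) = -3)
r(g(t, 5))*(-136) = -3*(-136) = 408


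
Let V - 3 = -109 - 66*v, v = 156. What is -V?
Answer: 10402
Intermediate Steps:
V = -10402 (V = 3 + (-109 - 66*156) = 3 + (-109 - 10296) = 3 - 10405 = -10402)
-V = -1*(-10402) = 10402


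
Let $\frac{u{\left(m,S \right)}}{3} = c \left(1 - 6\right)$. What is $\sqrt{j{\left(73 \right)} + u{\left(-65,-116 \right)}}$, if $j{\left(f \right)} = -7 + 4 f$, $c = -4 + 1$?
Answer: $\sqrt{330} \approx 18.166$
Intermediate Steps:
$c = -3$
$u{\left(m,S \right)} = 45$ ($u{\left(m,S \right)} = 3 \left(- 3 \left(1 - 6\right)\right) = 3 \left(\left(-3\right) \left(-5\right)\right) = 3 \cdot 15 = 45$)
$\sqrt{j{\left(73 \right)} + u{\left(-65,-116 \right)}} = \sqrt{\left(-7 + 4 \cdot 73\right) + 45} = \sqrt{\left(-7 + 292\right) + 45} = \sqrt{285 + 45} = \sqrt{330}$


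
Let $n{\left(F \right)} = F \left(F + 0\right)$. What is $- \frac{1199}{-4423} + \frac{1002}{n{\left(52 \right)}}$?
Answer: $\frac{3836971}{5979896} \approx 0.64165$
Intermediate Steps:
$n{\left(F \right)} = F^{2}$ ($n{\left(F \right)} = F F = F^{2}$)
$- \frac{1199}{-4423} + \frac{1002}{n{\left(52 \right)}} = - \frac{1199}{-4423} + \frac{1002}{52^{2}} = \left(-1199\right) \left(- \frac{1}{4423}\right) + \frac{1002}{2704} = \frac{1199}{4423} + 1002 \cdot \frac{1}{2704} = \frac{1199}{4423} + \frac{501}{1352} = \frac{3836971}{5979896}$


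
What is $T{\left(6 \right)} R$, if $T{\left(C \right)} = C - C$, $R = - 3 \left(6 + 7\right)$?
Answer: $0$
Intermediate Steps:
$R = -39$ ($R = \left(-3\right) 13 = -39$)
$T{\left(C \right)} = 0$
$T{\left(6 \right)} R = 0 \left(-39\right) = 0$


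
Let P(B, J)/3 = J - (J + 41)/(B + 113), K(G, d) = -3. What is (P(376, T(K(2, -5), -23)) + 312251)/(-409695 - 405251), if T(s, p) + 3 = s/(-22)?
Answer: -279925110/730599089 ≈ -0.38314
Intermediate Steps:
T(s, p) = -3 - s/22 (T(s, p) = -3 + s/(-22) = -3 + s*(-1/22) = -3 - s/22)
P(B, J) = 3*J - 3*(41 + J)/(113 + B) (P(B, J) = 3*(J - (J + 41)/(B + 113)) = 3*(J - (41 + J)/(113 + B)) = 3*J - 3*(41 + J)/(113 + B))
(P(376, T(K(2, -5), -23)) + 312251)/(-409695 - 405251) = (3*(-41 + 112*(-3 - 1/22*(-3)) + 376*(-3 - 1/22*(-3)))/(113 + 376) + 312251)/(-409695 - 405251) = (3*(-41 + 112*(-3 + 3/22) + 376*(-3 + 3/22))/489 + 312251)/(-814946) = (3*(1/489)*(-41 + 112*(-63/22) + 376*(-63/22)) + 312251)*(-1/814946) = (3*(1/489)*(-41 - 3528/11 - 11844/11) + 312251)*(-1/814946) = (3*(1/489)*(-15823/11) + 312251)*(-1/814946) = (-15823/1793 + 312251)*(-1/814946) = (559850220/1793)*(-1/814946) = -279925110/730599089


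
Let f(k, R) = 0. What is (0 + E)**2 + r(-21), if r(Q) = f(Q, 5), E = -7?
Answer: 49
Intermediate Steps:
r(Q) = 0
(0 + E)**2 + r(-21) = (0 - 7)**2 + 0 = (-7)**2 + 0 = 49 + 0 = 49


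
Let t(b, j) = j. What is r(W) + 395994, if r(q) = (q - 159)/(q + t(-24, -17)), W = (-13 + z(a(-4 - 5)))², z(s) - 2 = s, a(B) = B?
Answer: 151665943/383 ≈ 3.9599e+5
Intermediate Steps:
z(s) = 2 + s
W = 400 (W = (-13 + (2 + (-4 - 5)))² = (-13 + (2 - 9))² = (-13 - 7)² = (-20)² = 400)
r(q) = (-159 + q)/(-17 + q) (r(q) = (q - 159)/(q - 17) = (-159 + q)/(-17 + q))
r(W) + 395994 = (-159 + 400)/(-17 + 400) + 395994 = 241/383 + 395994 = 151665943/383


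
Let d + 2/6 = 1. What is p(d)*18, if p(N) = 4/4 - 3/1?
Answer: -36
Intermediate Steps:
d = 2/3 (d = -1/3 + 1 = 2/3 ≈ 0.66667)
p(N) = -2 (p(N) = 4*(1/4) - 3*1 = 1 - 3 = -2)
p(d)*18 = -2*18 = -36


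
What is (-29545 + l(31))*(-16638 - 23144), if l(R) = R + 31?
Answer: 1172892706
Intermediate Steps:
l(R) = 31 + R
(-29545 + l(31))*(-16638 - 23144) = (-29545 + (31 + 31))*(-16638 - 23144) = (-29545 + 62)*(-39782) = -29483*(-39782) = 1172892706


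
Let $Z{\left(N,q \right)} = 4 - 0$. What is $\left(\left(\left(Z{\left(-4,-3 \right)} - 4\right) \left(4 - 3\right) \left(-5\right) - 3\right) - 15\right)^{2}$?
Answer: $324$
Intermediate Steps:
$Z{\left(N,q \right)} = 4$ ($Z{\left(N,q \right)} = 4 + 0 = 4$)
$\left(\left(\left(Z{\left(-4,-3 \right)} - 4\right) \left(4 - 3\right) \left(-5\right) - 3\right) - 15\right)^{2} = \left(\left(\left(4 - 4\right) \left(4 - 3\right) \left(-5\right) - 3\right) - 15\right)^{2} = \left(\left(0 \cdot 1 \left(-5\right) - 3\right) - 15\right)^{2} = \left(\left(0 \left(-5\right) - 3\right) - 15\right)^{2} = \left(\left(0 - 3\right) - 15\right)^{2} = \left(-3 - 15\right)^{2} = \left(-18\right)^{2} = 324$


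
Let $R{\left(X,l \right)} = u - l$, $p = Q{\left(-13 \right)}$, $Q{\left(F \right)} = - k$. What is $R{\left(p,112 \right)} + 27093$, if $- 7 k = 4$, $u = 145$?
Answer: $27126$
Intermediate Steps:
$k = - \frac{4}{7}$ ($k = \left(- \frac{1}{7}\right) 4 = - \frac{4}{7} \approx -0.57143$)
$Q{\left(F \right)} = \frac{4}{7}$ ($Q{\left(F \right)} = \left(-1\right) \left(- \frac{4}{7}\right) = \frac{4}{7}$)
$p = \frac{4}{7} \approx 0.57143$
$R{\left(X,l \right)} = 145 - l$
$R{\left(p,112 \right)} + 27093 = \left(145 - 112\right) + 27093 = 33 + 27093 = 27126$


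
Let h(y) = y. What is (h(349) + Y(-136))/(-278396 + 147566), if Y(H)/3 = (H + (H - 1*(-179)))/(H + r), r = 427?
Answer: -3376/1269051 ≈ -0.0026603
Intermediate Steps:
Y(H) = 3*(179 + 2*H)/(427 + H) (Y(H) = 3*((H + (H - 1*(-179)))/(H + 427)) = 3*((H + (H + 179))/(427 + H)) = 3*((H + (179 + H))/(427 + H)) = 3*((179 + 2*H)/(427 + H)) = 3*(179 + 2*H)/(427 + H))
(h(349) + Y(-136))/(-278396 + 147566) = (349 + 3*(179 + 2*(-136))/(427 - 136))/(-278396 + 147566) = (349 + 3*(179 - 272)/291)/(-130830) = (349 + 3*(1/291)*(-93))*(-1/130830) = (349 - 93/97)*(-1/130830) = (33760/97)*(-1/130830) = -3376/1269051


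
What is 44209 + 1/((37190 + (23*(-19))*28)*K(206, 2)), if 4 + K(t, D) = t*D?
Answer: 450102085489/10181232 ≈ 44209.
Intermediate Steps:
K(t, D) = -4 + D*t (K(t, D) = -4 + t*D = -4 + D*t)
44209 + 1/((37190 + (23*(-19))*28)*K(206, 2)) = 44209 + 1/((37190 + (23*(-19))*28)*(-4 + 2*206)) = 44209 + 1/((37190 - 437*28)*(-4 + 412)) = 44209 + 1/((37190 - 12236)*408) = 44209 + (1/408)/24954 = 44209 + (1/24954)*(1/408) = 44209 + 1/10181232 = 450102085489/10181232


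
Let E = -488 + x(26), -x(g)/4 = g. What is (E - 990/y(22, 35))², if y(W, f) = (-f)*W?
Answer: 17098225/49 ≈ 3.4894e+5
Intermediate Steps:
x(g) = -4*g
y(W, f) = -W*f
E = -592 (E = -488 - 4*26 = -488 - 104 = -592)
(E - 990/y(22, 35))² = (-592 - 990/((-1*22*35)))² = (-592 - 990/(-770))² = (-592 - 990*(-1/770))² = (-592 + 9/7)² = (-4135/7)² = 17098225/49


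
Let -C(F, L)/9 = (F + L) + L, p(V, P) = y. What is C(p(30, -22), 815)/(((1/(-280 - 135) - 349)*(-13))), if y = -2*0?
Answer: -3044025/941434 ≈ -3.2334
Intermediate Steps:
y = 0
p(V, P) = 0
C(F, L) = -18*L - 9*F (C(F, L) = -9*((F + L) + L) = -9*(F + 2*L) = -18*L - 9*F)
C(p(30, -22), 815)/(((1/(-280 - 135) - 349)*(-13))) = (-18*815 - 9*0)/(((1/(-280 - 135) - 349)*(-13))) = (-14670 + 0)/(((1/(-415) - 349)*(-13))) = -14670*(-1/(13*(-1/415 - 349))) = -14670/((-144836/415*(-13))) = -14670/1882868/415 = -14670*415/1882868 = -3044025/941434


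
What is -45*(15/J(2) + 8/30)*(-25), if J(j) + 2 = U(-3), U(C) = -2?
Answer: -15675/4 ≈ -3918.8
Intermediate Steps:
J(j) = -4 (J(j) = -2 - 2 = -4)
-45*(15/J(2) + 8/30)*(-25) = -45*(15/(-4) + 8/30)*(-25) = -45*(15*(-1/4) + 8*(1/30))*(-25) = -45*(-15/4 + 4/15)*(-25) = -45*(-209/60)*(-25) = (627/4)*(-25) = -15675/4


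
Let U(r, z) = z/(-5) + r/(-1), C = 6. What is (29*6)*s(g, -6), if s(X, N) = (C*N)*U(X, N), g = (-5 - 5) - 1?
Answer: -382104/5 ≈ -76421.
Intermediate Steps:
U(r, z) = -r - z/5 (U(r, z) = z*(-1/5) + r*(-1) = -z/5 - r = -r - z/5)
g = -11 (g = -10 - 1 = -11)
s(X, N) = 6*N*(-X - N/5) (s(X, N) = (6*N)*(-X - N/5) = 6*N*(-X - N/5))
(29*6)*s(g, -6) = (29*6)*(-6/5*(-6)*(-6 + 5*(-11))) = 174*(-6/5*(-6)*(-6 - 55)) = 174*(-6/5*(-6)*(-61)) = 174*(-2196/5) = -382104/5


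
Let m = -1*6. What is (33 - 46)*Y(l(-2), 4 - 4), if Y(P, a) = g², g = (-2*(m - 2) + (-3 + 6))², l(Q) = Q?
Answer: -1694173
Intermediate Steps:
m = -6
g = 361 (g = (-2*(-6 - 2) + (-3 + 6))² = (-2*(-8) + 3)² = (16 + 3)² = 19² = 361)
Y(P, a) = 130321 (Y(P, a) = 361² = 130321)
(33 - 46)*Y(l(-2), 4 - 4) = (33 - 46)*130321 = -13*130321 = -1694173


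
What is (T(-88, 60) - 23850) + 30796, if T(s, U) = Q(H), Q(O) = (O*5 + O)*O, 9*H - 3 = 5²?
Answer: 189110/27 ≈ 7004.1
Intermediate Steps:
H = 28/9 (H = ⅓ + (⅑)*5² = ⅓ + (⅑)*25 = ⅓ + 25/9 = 28/9 ≈ 3.1111)
Q(O) = 6*O² (Q(O) = (5*O + O)*O = (6*O)*O = 6*O²)
T(s, U) = 1568/27 (T(s, U) = 6*(28/9)² = 6*(784/81) = 1568/27)
(T(-88, 60) - 23850) + 30796 = (1568/27 - 23850) + 30796 = -642382/27 + 30796 = 189110/27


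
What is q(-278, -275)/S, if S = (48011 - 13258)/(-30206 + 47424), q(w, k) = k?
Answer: -4734950/34753 ≈ -136.25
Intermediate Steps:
S = 34753/17218 ≈ 2.0184
q(-278, -275)/S = -275/34753/17218 = -275*17218/34753 = -4734950/34753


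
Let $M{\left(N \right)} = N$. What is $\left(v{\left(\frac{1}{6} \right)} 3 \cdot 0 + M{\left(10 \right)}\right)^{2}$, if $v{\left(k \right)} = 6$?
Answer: $100$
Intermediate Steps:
$\left(v{\left(\frac{1}{6} \right)} 3 \cdot 0 + M{\left(10 \right)}\right)^{2} = \left(6 \cdot 3 \cdot 0 + 10\right)^{2} = \left(18 \cdot 0 + 10\right)^{2} = \left(0 + 10\right)^{2} = 10^{2} = 100$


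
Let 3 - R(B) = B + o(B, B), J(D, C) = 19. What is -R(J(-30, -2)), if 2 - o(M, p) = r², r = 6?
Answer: -18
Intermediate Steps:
o(M, p) = -34 (o(M, p) = 2 - 1*6² = 2 - 1*36 = 2 - 36 = -34)
R(B) = 37 - B (R(B) = 3 - (B - 34) = 3 - (-34 + B) = 3 + (34 - B) = 37 - B)
-R(J(-30, -2)) = -(37 - 1*19) = -(37 - 19) = -1*18 = -18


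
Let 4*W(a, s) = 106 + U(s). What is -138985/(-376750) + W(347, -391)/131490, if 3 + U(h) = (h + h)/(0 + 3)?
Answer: 398406271/1080847800 ≈ 0.36861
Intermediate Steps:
U(h) = -3 + 2*h/3 (U(h) = -3 + (h + h)/(0 + 3) = -3 + (2*h)/3 = -3 + (2*h)*(⅓) = -3 + 2*h/3)
W(a, s) = 103/4 + s/6 (W(a, s) = (106 + (-3 + 2*s/3))/4 = (103 + 2*s/3)/4 = 103/4 + s/6)
-138985/(-376750) + W(347, -391)/131490 = -138985/(-376750) + (103/4 + (⅙)*(-391))/131490 = -138985*(-1/376750) + (103/4 - 391/6)*(1/131490) = 2527/6850 - 473/12*1/131490 = 2527/6850 - 473/1577880 = 398406271/1080847800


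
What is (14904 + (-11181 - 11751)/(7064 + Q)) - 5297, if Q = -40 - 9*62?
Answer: 31047965/3233 ≈ 9603.5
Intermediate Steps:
Q = -598 (Q = -40 - 558 = -598)
(14904 + (-11181 - 11751)/(7064 + Q)) - 5297 = (14904 + (-11181 - 11751)/(7064 - 598)) - 5297 = (14904 - 22932/6466) - 5297 = (14904 - 22932*1/6466) - 5297 = (14904 - 11466/3233) - 5297 = 48173166/3233 - 5297 = 31047965/3233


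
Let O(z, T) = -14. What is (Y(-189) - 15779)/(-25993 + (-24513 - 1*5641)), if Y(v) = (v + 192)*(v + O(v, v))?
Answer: 16388/56147 ≈ 0.29188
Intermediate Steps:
Y(v) = (-14 + v)*(192 + v) (Y(v) = (v + 192)*(v - 14) = (192 + v)*(-14 + v) = (-14 + v)*(192 + v))
(Y(-189) - 15779)/(-25993 + (-24513 - 1*5641)) = ((-2688 + (-189)**2 + 178*(-189)) - 15779)/(-25993 + (-24513 - 1*5641)) = ((-2688 + 35721 - 33642) - 15779)/(-25993 + (-24513 - 5641)) = (-609 - 15779)/(-25993 - 30154) = -16388/(-56147) = -16388*(-1/56147) = 16388/56147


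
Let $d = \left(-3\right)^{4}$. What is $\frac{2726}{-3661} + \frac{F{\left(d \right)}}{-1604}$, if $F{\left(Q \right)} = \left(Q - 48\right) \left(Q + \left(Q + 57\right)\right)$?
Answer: $- \frac{30830551}{5872244} \approx -5.2502$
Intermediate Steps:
$d = 81$
$F{\left(Q \right)} = \left(-48 + Q\right) \left(57 + 2 Q\right)$ ($F{\left(Q \right)} = \left(-48 + Q\right) \left(Q + \left(57 + Q\right)\right) = \left(-48 + Q\right) \left(57 + 2 Q\right)$)
$\frac{2726}{-3661} + \frac{F{\left(d \right)}}{-1604} = \frac{2726}{-3661} + \frac{-2736 - 3159 + 2 \cdot 81^{2}}{-1604} = 2726 \left(- \frac{1}{3661}\right) + \left(-2736 - 3159 + 2 \cdot 6561\right) \left(- \frac{1}{1604}\right) = - \frac{2726}{3661} + \left(-2736 - 3159 + 13122\right) \left(- \frac{1}{1604}\right) = - \frac{2726}{3661} + 7227 \left(- \frac{1}{1604}\right) = - \frac{2726}{3661} - \frac{7227}{1604} = - \frac{30830551}{5872244}$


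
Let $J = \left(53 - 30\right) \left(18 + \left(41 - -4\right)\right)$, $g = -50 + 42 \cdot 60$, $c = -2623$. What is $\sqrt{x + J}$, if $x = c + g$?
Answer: $36$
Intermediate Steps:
$g = 2470$ ($g = -50 + 2520 = 2470$)
$J = 1449$ ($J = \left(53 - 30\right) \left(18 + \left(41 + 4\right)\right) = 23 \left(18 + 45\right) = 23 \cdot 63 = 1449$)
$x = -153$ ($x = -2623 + 2470 = -153$)
$\sqrt{x + J} = \sqrt{-153 + 1449} = \sqrt{1296} = 36$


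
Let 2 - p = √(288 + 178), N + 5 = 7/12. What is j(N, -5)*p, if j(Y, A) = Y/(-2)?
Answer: 53/12 - 53*√466/24 ≈ -43.255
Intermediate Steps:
N = -53/12 (N = -5 + 7/12 = -53/12 ≈ -4.4167)
p = 2 - √466 (p = 2 - √(288 + 178) = 2 - √466 ≈ -19.587)
j(Y, A) = -Y/2 (j(Y, A) = Y*(-½) = -Y/2)
j(N, -5)*p = (-½*(-53/12))*(2 - √466) = 53*(2 - √466)/24 = 53/12 - 53*√466/24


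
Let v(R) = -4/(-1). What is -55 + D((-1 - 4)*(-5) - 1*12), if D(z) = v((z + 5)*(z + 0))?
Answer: -51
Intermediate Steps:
v(R) = 4 (v(R) = -4*(-1) = 4)
D(z) = 4
-55 + D((-1 - 4)*(-5) - 1*12) = -55 + 4 = -51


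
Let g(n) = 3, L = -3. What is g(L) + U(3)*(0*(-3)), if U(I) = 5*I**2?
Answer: 3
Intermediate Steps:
g(L) + U(3)*(0*(-3)) = 3 + (5*3**2)*(0*(-3)) = 3 + (5*9)*0 = 3 + 45*0 = 3 + 0 = 3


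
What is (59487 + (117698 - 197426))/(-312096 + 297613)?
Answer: 20241/14483 ≈ 1.3976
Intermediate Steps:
(59487 + (117698 - 197426))/(-312096 + 297613) = (59487 - 79728)/(-14483) = -20241*(-1/14483) = 20241/14483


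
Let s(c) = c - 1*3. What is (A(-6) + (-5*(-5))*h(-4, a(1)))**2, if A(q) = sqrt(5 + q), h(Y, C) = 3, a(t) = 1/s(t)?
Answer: (75 + I)**2 ≈ 5624.0 + 150.0*I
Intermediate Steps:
s(c) = -3 + c (s(c) = c - 3 = -3 + c)
a(t) = 1/(-3 + t)
(A(-6) + (-5*(-5))*h(-4, a(1)))**2 = (sqrt(5 - 6) - 5*(-5)*3)**2 = (sqrt(-1) + 25*3)**2 = (I + 75)**2 = (75 + I)**2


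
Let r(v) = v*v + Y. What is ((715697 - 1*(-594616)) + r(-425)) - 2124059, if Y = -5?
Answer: -633126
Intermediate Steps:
r(v) = -5 + v² (r(v) = v*v - 5 = v² - 5 = -5 + v²)
((715697 - 1*(-594616)) + r(-425)) - 2124059 = ((715697 - 1*(-594616)) + (-5 + (-425)²)) - 2124059 = ((715697 + 594616) + (-5 + 180625)) - 2124059 = (1310313 + 180620) - 2124059 = 1490933 - 2124059 = -633126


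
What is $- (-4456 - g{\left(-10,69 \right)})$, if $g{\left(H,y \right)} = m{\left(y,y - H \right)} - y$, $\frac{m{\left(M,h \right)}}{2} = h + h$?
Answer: $4703$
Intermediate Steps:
$m{\left(M,h \right)} = 4 h$ ($m{\left(M,h \right)} = 2 \left(h + h\right) = 2 \cdot 2 h = 4 h$)
$g{\left(H,y \right)} = - 4 H + 3 y$ ($g{\left(H,y \right)} = 4 \left(y - H\right) - y = \left(- 4 H + 4 y\right) - y = - 4 H + 3 y$)
$- (-4456 - g{\left(-10,69 \right)}) = - (-4456 - \left(\left(-4\right) \left(-10\right) + 3 \cdot 69\right)) = - (-4456 - \left(40 + 207\right)) = - (-4456 - 247) = \left(-1\right) \left(-4703\right) = 4703$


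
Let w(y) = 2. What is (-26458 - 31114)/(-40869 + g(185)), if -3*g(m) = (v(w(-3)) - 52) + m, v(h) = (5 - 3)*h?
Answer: 43179/30686 ≈ 1.4071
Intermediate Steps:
v(h) = 2*h
g(m) = 16 - m/3 (g(m) = -((2*2 - 52) + m)/3 = -((4 - 52) + m)/3 = -(-48 + m)/3 = 16 - m/3)
(-26458 - 31114)/(-40869 + g(185)) = (-26458 - 31114)/(-40869 + (16 - 1/3*185)) = -57572/(-40869 + (16 - 185/3)) = -57572/(-40869 - 137/3) = -57572/(-122744/3) = -57572*(-3/122744) = 43179/30686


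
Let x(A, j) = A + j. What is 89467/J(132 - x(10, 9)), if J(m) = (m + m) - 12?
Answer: 89467/214 ≈ 418.07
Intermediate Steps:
J(m) = -12 + 2*m (J(m) = 2*m - 12 = -12 + 2*m)
89467/J(132 - x(10, 9)) = 89467/(-12 + 2*(132 - (10 + 9))) = 89467/(-12 + 2*(132 - 1*19)) = 89467/(-12 + 2*(132 - 19)) = 89467/(-12 + 2*113) = 89467/(-12 + 226) = 89467/214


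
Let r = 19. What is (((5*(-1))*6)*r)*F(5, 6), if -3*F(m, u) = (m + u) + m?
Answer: 3040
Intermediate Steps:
F(m, u) = -2*m/3 - u/3 (F(m, u) = -((m + u) + m)/3 = -(u + 2*m)/3 = -2*m/3 - u/3)
(((5*(-1))*6)*r)*F(5, 6) = (((5*(-1))*6)*19)*(-⅔*5 - ⅓*6) = (-5*6*19)*(-10/3 - 2) = -30*19*(-16/3) = -570*(-16/3) = 3040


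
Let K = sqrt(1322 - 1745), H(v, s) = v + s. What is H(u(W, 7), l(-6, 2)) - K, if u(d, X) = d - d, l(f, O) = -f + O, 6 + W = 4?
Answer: 8 - 3*I*sqrt(47) ≈ 8.0 - 20.567*I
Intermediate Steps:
W = -2 (W = -6 + 4 = -2)
l(f, O) = O - f
u(d, X) = 0
H(v, s) = s + v
K = 3*I*sqrt(47) (K = sqrt(-423) = 3*I*sqrt(47) ≈ 20.567*I)
H(u(W, 7), l(-6, 2)) - K = ((2 - 1*(-6)) + 0) - 3*I*sqrt(47) = ((2 + 6) + 0) - 3*I*sqrt(47) = (8 + 0) - 3*I*sqrt(47) = 8 - 3*I*sqrt(47)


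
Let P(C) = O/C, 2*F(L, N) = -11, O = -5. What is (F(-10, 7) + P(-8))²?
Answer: 1521/64 ≈ 23.766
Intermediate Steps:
F(L, N) = -11/2 (F(L, N) = (½)*(-11) = -11/2)
P(C) = -5/C
(F(-10, 7) + P(-8))² = (-11/2 - 5/(-8))² = (-11/2 - 5*(-⅛))² = (-11/2 + 5/8)² = (-39/8)² = 1521/64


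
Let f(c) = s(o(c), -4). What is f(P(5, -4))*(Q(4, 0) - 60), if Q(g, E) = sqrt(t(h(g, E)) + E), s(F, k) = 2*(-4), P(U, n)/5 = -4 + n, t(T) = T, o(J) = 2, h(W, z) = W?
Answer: 464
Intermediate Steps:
P(U, n) = -20 + 5*n (P(U, n) = 5*(-4 + n) = -20 + 5*n)
s(F, k) = -8
f(c) = -8
Q(g, E) = sqrt(E + g) (Q(g, E) = sqrt(g + E) = sqrt(E + g))
f(P(5, -4))*(Q(4, 0) - 60) = -8*(sqrt(0 + 4) - 60) = -8*(sqrt(4) - 60) = -8*(2 - 60) = -8*(-58) = 464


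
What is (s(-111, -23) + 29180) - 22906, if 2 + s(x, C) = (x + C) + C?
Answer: 6115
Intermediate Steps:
s(x, C) = -2 + x + 2*C (s(x, C) = -2 + ((x + C) + C) = -2 + ((C + x) + C) = -2 + (x + 2*C) = -2 + x + 2*C)
(s(-111, -23) + 29180) - 22906 = ((-2 - 111 + 2*(-23)) + 29180) - 22906 = ((-2 - 111 - 46) + 29180) - 22906 = (-159 + 29180) - 22906 = 29021 - 22906 = 6115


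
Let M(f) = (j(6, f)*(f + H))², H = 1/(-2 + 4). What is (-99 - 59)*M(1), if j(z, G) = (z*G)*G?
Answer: -12798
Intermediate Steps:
j(z, G) = z*G² (j(z, G) = (G*z)*G = z*G²)
H = ½ (H = 1/2 = ½ ≈ 0.50000)
M(f) = 36*f⁴*(½ + f)² (M(f) = ((6*f²)*(f + ½))² = ((6*f²)*(½ + f))² = (6*f²*(½ + f))² = 36*f⁴*(½ + f)²)
(-99 - 59)*M(1) = (-99 - 59)*(9*1⁴*(1 + 2*1)²) = -1422*(1 + 2)² = -1422*3² = -1422*9 = -158*81 = -12798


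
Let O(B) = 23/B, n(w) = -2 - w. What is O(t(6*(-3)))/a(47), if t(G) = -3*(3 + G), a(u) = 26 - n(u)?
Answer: 23/3375 ≈ 0.0068148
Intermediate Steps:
a(u) = 28 + u (a(u) = 26 - (-2 - u) = 26 + (2 + u) = 28 + u)
t(G) = -9 - 3*G
O(t(6*(-3)))/a(47) = (23/(-9 - 18*(-3)))/(28 + 47) = (23/(-9 - 3*(-18)))/75 = (23/(-9 + 54))*(1/75) = (23/45)*(1/75) = 23/3375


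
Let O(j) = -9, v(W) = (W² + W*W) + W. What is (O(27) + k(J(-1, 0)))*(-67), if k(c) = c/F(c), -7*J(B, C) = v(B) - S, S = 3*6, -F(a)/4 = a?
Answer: 2479/4 ≈ 619.75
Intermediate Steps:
F(a) = -4*a
v(W) = W + 2*W² (v(W) = (W² + W²) + W = 2*W² + W = W + 2*W²)
S = 18
J(B, C) = 18/7 - B*(1 + 2*B)/7 (J(B, C) = -(B*(1 + 2*B) - 1*18)/7 = -(B*(1 + 2*B) - 18)/7 = -(-18 + B*(1 + 2*B))/7 = 18/7 - B*(1 + 2*B)/7)
k(c) = -¼ (k(c) = c/((-4*c)) = c*(-1/(4*c)) = -¼)
(O(27) + k(J(-1, 0)))*(-67) = (-9 - ¼)*(-67) = -37/4*(-67) = 2479/4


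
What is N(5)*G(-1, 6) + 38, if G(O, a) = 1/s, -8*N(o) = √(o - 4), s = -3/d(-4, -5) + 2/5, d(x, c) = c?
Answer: 303/8 ≈ 37.875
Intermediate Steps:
s = 1 (s = -3/(-5) + 2/5 = -3*(-⅕) + 2*(⅕) = ⅗ + ⅖ = 1)
N(o) = -√(-4 + o)/8 (N(o) = -√(o - 4)/8 = -√(-4 + o)/8)
G(O, a) = 1 (G(O, a) = 1/1 = 1)
N(5)*G(-1, 6) + 38 = -√(-4 + 5)/8*1 + 38 = -√1/8*1 + 38 = -⅛*1*1 + 38 = -⅛*1 + 38 = -⅛ + 38 = 303/8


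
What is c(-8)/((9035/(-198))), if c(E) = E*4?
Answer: 6336/9035 ≈ 0.70127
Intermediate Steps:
c(E) = 4*E
c(-8)/((9035/(-198))) = (4*(-8))/((9035/(-198))) = -32/(9035*(-1/198)) = -32/(-9035/198) = -32*(-198/9035) = 6336/9035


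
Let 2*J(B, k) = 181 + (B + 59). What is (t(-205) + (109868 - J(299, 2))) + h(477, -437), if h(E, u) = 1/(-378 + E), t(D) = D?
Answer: 21659915/198 ≈ 1.0939e+5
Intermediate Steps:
J(B, k) = 120 + B/2 (J(B, k) = (181 + (B + 59))/2 = (181 + (59 + B))/2 = (240 + B)/2 = 120 + B/2)
(t(-205) + (109868 - J(299, 2))) + h(477, -437) = (-205 + (109868 - (120 + (½)*299))) + 1/(-378 + 477) = (-205 + (109868 - (120 + 299/2))) + 1/99 = (-205 + (109868 - 1*539/2)) + 1/99 = (-205 + (109868 - 539/2)) + 1/99 = (-205 + 219197/2) + 1/99 = 218787/2 + 1/99 = 21659915/198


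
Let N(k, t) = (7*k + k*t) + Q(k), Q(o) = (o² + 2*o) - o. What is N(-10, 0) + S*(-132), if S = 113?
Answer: -14896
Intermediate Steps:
Q(o) = o + o²
N(k, t) = 7*k + k*t + k*(1 + k) (N(k, t) = (7*k + k*t) + k*(1 + k) = 7*k + k*t + k*(1 + k))
N(-10, 0) + S*(-132) = -10*(8 - 10 + 0) + 113*(-132) = -10*(-2) - 14916 = 20 - 14916 = -14896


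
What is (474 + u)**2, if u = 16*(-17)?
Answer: 40804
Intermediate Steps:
u = -272
(474 + u)**2 = (474 - 272)**2 = 202**2 = 40804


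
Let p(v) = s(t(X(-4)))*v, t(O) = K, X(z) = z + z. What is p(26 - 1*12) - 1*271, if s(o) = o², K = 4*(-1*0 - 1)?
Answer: -47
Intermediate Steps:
X(z) = 2*z
K = -4 (K = 4*(0 - 1) = 4*(-1) = -4)
t(O) = -4
p(v) = 16*v (p(v) = (-4)²*v = 16*v)
p(26 - 1*12) - 1*271 = 16*(26 - 1*12) - 1*271 = 16*(26 - 12) - 271 = 16*14 - 271 = 224 - 271 = -47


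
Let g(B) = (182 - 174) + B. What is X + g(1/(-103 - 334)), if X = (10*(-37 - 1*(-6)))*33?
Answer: -4467015/437 ≈ -10222.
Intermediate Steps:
X = -10230 (X = (10*(-37 + 6))*33 = (10*(-31))*33 = -310*33 = -10230)
g(B) = 8 + B
X + g(1/(-103 - 334)) = -10230 + (8 + 1/(-103 - 334)) = -10230 + (8 + 1/(-437)) = -10230 + (8 - 1/437) = -10230 + 3495/437 = -4467015/437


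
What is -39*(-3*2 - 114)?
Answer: 4680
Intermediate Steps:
-39*(-3*2 - 114) = -39*(-6 - 114) = -39*(-120) = 4680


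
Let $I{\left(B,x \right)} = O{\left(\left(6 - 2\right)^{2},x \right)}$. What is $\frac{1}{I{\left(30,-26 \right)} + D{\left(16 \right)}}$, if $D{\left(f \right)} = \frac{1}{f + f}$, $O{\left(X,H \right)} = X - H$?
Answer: $\frac{32}{1345} \approx 0.023792$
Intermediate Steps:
$I{\left(B,x \right)} = 16 - x$ ($I{\left(B,x \right)} = \left(6 - 2\right)^{2} - x = 4^{2} - x = 16 - x$)
$D{\left(f \right)} = \frac{1}{2 f}$
$\frac{1}{I{\left(30,-26 \right)} + D{\left(16 \right)}} = \frac{1}{\left(16 - -26\right) + \frac{1}{2 \cdot 16}} = \frac{1}{\left(16 + 26\right) + \frac{1}{2} \cdot \frac{1}{16}} = \frac{1}{42 + \frac{1}{32}} = \frac{1}{\frac{1345}{32}} = \frac{32}{1345}$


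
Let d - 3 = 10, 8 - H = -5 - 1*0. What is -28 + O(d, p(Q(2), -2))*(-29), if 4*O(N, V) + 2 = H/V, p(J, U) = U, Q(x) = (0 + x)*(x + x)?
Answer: 269/8 ≈ 33.625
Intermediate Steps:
H = 13 (H = 8 - (-5 - 1*0) = 8 - (-5 + 0) = 8 - 1*(-5) = 8 + 5 = 13)
d = 13 (d = 3 + 10 = 13)
Q(x) = 2*x² (Q(x) = x*(2*x) = 2*x²)
O(N, V) = -½ + 13/(4*V) (O(N, V) = -½ + (13/V)/4 = -½ + 13/(4*V))
-28 + O(d, p(Q(2), -2))*(-29) = -28 + ((¼)*(13 - 2*(-2))/(-2))*(-29) = -28 + ((¼)*(-½)*(13 + 4))*(-29) = -28 + ((¼)*(-½)*17)*(-29) = -28 - 17/8*(-29) = -28 + 493/8 = 269/8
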